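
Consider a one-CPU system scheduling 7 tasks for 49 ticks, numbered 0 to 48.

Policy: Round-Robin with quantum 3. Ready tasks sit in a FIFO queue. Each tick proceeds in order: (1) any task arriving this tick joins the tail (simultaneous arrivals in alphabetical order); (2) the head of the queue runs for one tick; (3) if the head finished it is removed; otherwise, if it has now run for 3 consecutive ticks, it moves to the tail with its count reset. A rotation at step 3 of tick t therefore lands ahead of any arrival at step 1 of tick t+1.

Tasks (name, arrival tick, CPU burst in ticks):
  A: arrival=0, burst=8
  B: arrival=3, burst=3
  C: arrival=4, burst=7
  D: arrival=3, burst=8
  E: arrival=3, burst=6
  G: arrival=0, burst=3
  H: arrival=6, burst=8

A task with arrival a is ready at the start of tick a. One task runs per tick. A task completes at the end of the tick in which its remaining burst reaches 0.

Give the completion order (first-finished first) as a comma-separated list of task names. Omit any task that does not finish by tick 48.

completion order = G, B, A, E, D, C, H

t=0: queue=[A,G] q_used=0 → run A
t=1: queue=[A,G] q_used=1 → run A
t=2: queue=[A,G] q_used=2 → run A
t=3: queue=[G,A,B,D,E] q_used=0 → run G
t=4: queue=[G,A,B,D,E,C] q_used=1 → run G
t=5: queue=[G,A,B,D,E,C] q_used=2 → run G
t=6: queue=[A,B,D,E,C,H] q_used=0 → run A
t=7: queue=[A,B,D,E,C,H] q_used=1 → run A
t=8: queue=[A,B,D,E,C,H] q_used=2 → run A
t=9: queue=[B,D,E,C,H,A] q_used=0 → run B
t=10: queue=[B,D,E,C,H,A] q_used=1 → run B
t=11: queue=[B,D,E,C,H,A] q_used=2 → run B
t=12: queue=[D,E,C,H,A] q_used=0 → run D
t=13: queue=[D,E,C,H,A] q_used=1 → run D
t=14: queue=[D,E,C,H,A] q_used=2 → run D
t=15: queue=[E,C,H,A,D] q_used=0 → run E
t=16: queue=[E,C,H,A,D] q_used=1 → run E
t=17: queue=[E,C,H,A,D] q_used=2 → run E
t=18: queue=[C,H,A,D,E] q_used=0 → run C
t=19: queue=[C,H,A,D,E] q_used=1 → run C
t=20: queue=[C,H,A,D,E] q_used=2 → run C
t=21: queue=[H,A,D,E,C] q_used=0 → run H
t=22: queue=[H,A,D,E,C] q_used=1 → run H
t=23: queue=[H,A,D,E,C] q_used=2 → run H
t=24: queue=[A,D,E,C,H] q_used=0 → run A
t=25: queue=[A,D,E,C,H] q_used=1 → run A
t=26: queue=[D,E,C,H] q_used=0 → run D
t=27: queue=[D,E,C,H] q_used=1 → run D
t=28: queue=[D,E,C,H] q_used=2 → run D
t=29: queue=[E,C,H,D] q_used=0 → run E
t=30: queue=[E,C,H,D] q_used=1 → run E
t=31: queue=[E,C,H,D] q_used=2 → run E
t=32: queue=[C,H,D] q_used=0 → run C
t=33: queue=[C,H,D] q_used=1 → run C
t=34: queue=[C,H,D] q_used=2 → run C
t=35: queue=[H,D,C] q_used=0 → run H
t=36: queue=[H,D,C] q_used=1 → run H
t=37: queue=[H,D,C] q_used=2 → run H
t=38: queue=[D,C,H] q_used=0 → run D
t=39: queue=[D,C,H] q_used=1 → run D
t=40: queue=[C,H] q_used=0 → run C
t=41: queue=[H] q_used=0 → run H
t=42: queue=[H] q_used=1 → run H
t=43: (idle)
t=44: (idle)
t=45: (idle)
t=46: (idle)
t=47: (idle)
t=48: (idle)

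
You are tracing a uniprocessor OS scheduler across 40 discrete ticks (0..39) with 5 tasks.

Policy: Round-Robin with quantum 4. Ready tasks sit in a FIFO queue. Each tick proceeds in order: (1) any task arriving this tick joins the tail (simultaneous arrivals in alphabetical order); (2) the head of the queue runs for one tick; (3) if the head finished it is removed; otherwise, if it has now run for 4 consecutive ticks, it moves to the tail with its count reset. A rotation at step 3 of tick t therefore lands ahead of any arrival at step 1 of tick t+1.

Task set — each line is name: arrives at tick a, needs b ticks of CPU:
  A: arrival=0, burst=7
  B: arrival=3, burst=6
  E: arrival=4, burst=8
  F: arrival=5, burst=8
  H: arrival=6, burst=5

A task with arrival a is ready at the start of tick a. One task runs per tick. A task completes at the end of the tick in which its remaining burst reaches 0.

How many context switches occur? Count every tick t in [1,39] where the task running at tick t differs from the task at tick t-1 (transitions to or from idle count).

t=0: queue=[A] q_used=0 → run A
t=1: queue=[A] q_used=1 → run A
t=2: queue=[A] q_used=2 → run A
t=3: queue=[A,B] q_used=3 → run A
t=4: queue=[B,A,E] q_used=0 → run B
t=5: queue=[B,A,E,F] q_used=1 → run B
t=6: queue=[B,A,E,F,H] q_used=2 → run B
t=7: queue=[B,A,E,F,H] q_used=3 → run B
t=8: queue=[A,E,F,H,B] q_used=0 → run A
t=9: queue=[A,E,F,H,B] q_used=1 → run A
t=10: queue=[A,E,F,H,B] q_used=2 → run A
t=11: queue=[E,F,H,B] q_used=0 → run E
t=12: queue=[E,F,H,B] q_used=1 → run E
t=13: queue=[E,F,H,B] q_used=2 → run E
t=14: queue=[E,F,H,B] q_used=3 → run E
t=15: queue=[F,H,B,E] q_used=0 → run F
t=16: queue=[F,H,B,E] q_used=1 → run F
t=17: queue=[F,H,B,E] q_used=2 → run F
t=18: queue=[F,H,B,E] q_used=3 → run F
t=19: queue=[H,B,E,F] q_used=0 → run H
t=20: queue=[H,B,E,F] q_used=1 → run H
t=21: queue=[H,B,E,F] q_used=2 → run H
t=22: queue=[H,B,E,F] q_used=3 → run H
t=23: queue=[B,E,F,H] q_used=0 → run B
t=24: queue=[B,E,F,H] q_used=1 → run B
t=25: queue=[E,F,H] q_used=0 → run E
t=26: queue=[E,F,H] q_used=1 → run E
t=27: queue=[E,F,H] q_used=2 → run E
t=28: queue=[E,F,H] q_used=3 → run E
t=29: queue=[F,H] q_used=0 → run F
t=30: queue=[F,H] q_used=1 → run F
t=31: queue=[F,H] q_used=2 → run F
t=32: queue=[F,H] q_used=3 → run F
t=33: queue=[H] q_used=0 → run H
t=34: (idle)
t=35: (idle)
t=36: (idle)
t=37: (idle)
t=38: (idle)
t=39: (idle)

context switches = 10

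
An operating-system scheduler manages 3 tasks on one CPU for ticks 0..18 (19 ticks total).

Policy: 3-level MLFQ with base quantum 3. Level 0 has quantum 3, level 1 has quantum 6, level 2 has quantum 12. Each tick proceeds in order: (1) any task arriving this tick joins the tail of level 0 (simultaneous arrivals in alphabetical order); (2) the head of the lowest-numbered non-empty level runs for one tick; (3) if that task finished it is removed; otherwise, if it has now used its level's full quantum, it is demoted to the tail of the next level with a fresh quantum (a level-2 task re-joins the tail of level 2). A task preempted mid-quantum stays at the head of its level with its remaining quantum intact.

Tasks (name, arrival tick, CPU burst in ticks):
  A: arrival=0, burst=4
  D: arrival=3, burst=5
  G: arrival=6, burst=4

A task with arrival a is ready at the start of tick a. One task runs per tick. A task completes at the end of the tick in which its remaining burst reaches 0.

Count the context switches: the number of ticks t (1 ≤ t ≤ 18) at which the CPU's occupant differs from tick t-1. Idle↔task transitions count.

t=0: L0/L1/L2 = A/-/- → run A
t=1: L0/L1/L2 = A/-/- → run A
t=2: L0/L1/L2 = A/-/- → run A
t=3: L0/L1/L2 = D/A/- → run D
t=4: L0/L1/L2 = D/A/- → run D
t=5: L0/L1/L2 = D/A/- → run D
t=6: L0/L1/L2 = G/AD/- → run G
t=7: L0/L1/L2 = G/AD/- → run G
t=8: L0/L1/L2 = G/AD/- → run G
t=9: L0/L1/L2 = -/ADG/- → run A
t=10: L0/L1/L2 = -/DG/- → run D
t=11: L0/L1/L2 = -/DG/- → run D
t=12: L0/L1/L2 = -/G/- → run G
t=13: (idle)
t=14: (idle)
t=15: (idle)
t=16: (idle)
t=17: (idle)
t=18: (idle)

context switches = 6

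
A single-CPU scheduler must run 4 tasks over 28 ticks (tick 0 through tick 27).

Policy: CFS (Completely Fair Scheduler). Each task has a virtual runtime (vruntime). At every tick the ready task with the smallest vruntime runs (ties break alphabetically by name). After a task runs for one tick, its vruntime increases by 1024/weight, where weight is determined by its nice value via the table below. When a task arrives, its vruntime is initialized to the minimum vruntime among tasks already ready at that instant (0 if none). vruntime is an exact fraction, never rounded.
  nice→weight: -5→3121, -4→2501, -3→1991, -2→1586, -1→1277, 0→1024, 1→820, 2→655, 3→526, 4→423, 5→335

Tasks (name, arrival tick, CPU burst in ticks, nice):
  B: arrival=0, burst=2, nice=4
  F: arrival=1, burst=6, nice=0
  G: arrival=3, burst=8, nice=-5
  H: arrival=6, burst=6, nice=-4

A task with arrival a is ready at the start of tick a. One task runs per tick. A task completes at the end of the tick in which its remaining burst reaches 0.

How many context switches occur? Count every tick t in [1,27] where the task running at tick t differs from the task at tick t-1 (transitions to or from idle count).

t=0: vr[B=0] → run B
t=1: vr[B=1024/423 F=1024/423] → run B
t=2: vr[F=1024/423] → run F
t=3: vr[F=1447/423 G=1447/423] → run F
t=4: vr[F=1870/423 G=1447/423] → run G
t=5: vr[F=1870/423 G=4949239/1320183] → run G
t=6: vr[F=1870/423 G=5382391/1320183 H=5382391/1320183] → run G
t=7: vr[F=1870/423 G=5815543/1320183 H=5382391/1320183] → run H
t=8: vr[F=1870/423 G=5815543/1320183 H=14813227283/3301777683] → run G
t=9: vr[F=1870/423 G=6248695/1320183 H=14813227283/3301777683] → run F
t=10: vr[F=2293/423 G=6248695/1320183 H=14813227283/3301777683] → run H
t=11: vr[F=2293/423 G=6248695/1320183 H=16165094675/3301777683] → run G
t=12: vr[F=2293/423 G=6681847/1320183 H=16165094675/3301777683] → run H
t=13: vr[F=2293/423 G=6681847/1320183 H=17516962067/3301777683] → run G
t=14: vr[F=2293/423 G=7114999/1320183 H=17516962067/3301777683] → run H
t=15: vr[F=2293/423 G=7114999/1320183 H=18868829459/3301777683] → run G
t=16: vr[F=2293/423 G=7548151/1320183 H=18868829459/3301777683] → run F
t=17: vr[F=2716/423 G=7548151/1320183 H=18868829459/3301777683] → run H
t=18: vr[F=2716/423 G=7548151/1320183 H=20220696851/3301777683] → run G
t=19: vr[F=2716/423 H=20220696851/3301777683] → run H
t=20: vr[F=2716/423] → run F
t=21: vr[F=3139/423] → run F
t=22: (idle)
t=23: (idle)
t=24: (idle)
t=25: (idle)
t=26: (idle)
t=27: (idle)

context switches = 17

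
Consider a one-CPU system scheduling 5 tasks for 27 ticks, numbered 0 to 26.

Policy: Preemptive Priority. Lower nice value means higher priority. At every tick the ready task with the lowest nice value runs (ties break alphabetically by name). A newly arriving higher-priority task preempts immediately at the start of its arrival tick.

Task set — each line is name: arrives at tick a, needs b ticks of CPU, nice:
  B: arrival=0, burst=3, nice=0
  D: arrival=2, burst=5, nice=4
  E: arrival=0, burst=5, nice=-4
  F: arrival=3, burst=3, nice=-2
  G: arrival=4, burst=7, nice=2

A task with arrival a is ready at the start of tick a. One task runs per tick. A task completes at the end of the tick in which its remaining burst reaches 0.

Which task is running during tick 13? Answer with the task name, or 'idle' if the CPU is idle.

t=0: ready={B,E} → run E
t=1: ready={B,E} → run E
t=2: ready={B,D,E} → run E
t=3: ready={B,D,E,F} → run E
t=4: ready={B,D,E,F,G} → run E
t=5: ready={B,D,F,G} → run F
t=6: ready={B,D,F,G} → run F
t=7: ready={B,D,F,G} → run F
t=8: ready={B,D,G} → run B
t=9: ready={B,D,G} → run B
t=10: ready={B,D,G} → run B
t=11: ready={D,G} → run G
t=12: ready={D,G} → run G
t=13: ready={D,G} → run G
t=14: ready={D,G} → run G
t=15: ready={D,G} → run G
t=16: ready={D,G} → run G
t=17: ready={D,G} → run G
t=18: ready={D} → run D
t=19: ready={D} → run D
t=20: ready={D} → run D
t=21: ready={D} → run D
t=22: ready={D} → run D
t=23: (idle)
t=24: (idle)
t=25: (idle)
t=26: (idle)

running at tick 13 = G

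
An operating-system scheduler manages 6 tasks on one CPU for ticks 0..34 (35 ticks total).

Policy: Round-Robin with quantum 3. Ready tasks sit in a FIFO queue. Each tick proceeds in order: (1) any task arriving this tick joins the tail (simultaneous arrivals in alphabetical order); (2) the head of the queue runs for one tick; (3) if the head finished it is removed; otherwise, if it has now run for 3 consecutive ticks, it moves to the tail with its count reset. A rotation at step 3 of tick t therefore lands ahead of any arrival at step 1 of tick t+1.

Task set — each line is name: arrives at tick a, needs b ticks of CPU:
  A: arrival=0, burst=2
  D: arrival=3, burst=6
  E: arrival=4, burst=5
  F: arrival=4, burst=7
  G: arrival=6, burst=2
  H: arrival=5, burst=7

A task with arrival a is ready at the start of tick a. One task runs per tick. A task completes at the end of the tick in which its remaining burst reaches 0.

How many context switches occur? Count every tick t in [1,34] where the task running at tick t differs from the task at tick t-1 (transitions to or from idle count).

t=0: queue=[A] q_used=0 → run A
t=1: queue=[A] q_used=1 → run A
t=2: (idle)
t=3: queue=[D] q_used=0 → run D
t=4: queue=[D,E,F] q_used=1 → run D
t=5: queue=[D,E,F,H] q_used=2 → run D
t=6: queue=[E,F,H,D,G] q_used=0 → run E
t=7: queue=[E,F,H,D,G] q_used=1 → run E
t=8: queue=[E,F,H,D,G] q_used=2 → run E
t=9: queue=[F,H,D,G,E] q_used=0 → run F
t=10: queue=[F,H,D,G,E] q_used=1 → run F
t=11: queue=[F,H,D,G,E] q_used=2 → run F
t=12: queue=[H,D,G,E,F] q_used=0 → run H
t=13: queue=[H,D,G,E,F] q_used=1 → run H
t=14: queue=[H,D,G,E,F] q_used=2 → run H
t=15: queue=[D,G,E,F,H] q_used=0 → run D
t=16: queue=[D,G,E,F,H] q_used=1 → run D
t=17: queue=[D,G,E,F,H] q_used=2 → run D
t=18: queue=[G,E,F,H] q_used=0 → run G
t=19: queue=[G,E,F,H] q_used=1 → run G
t=20: queue=[E,F,H] q_used=0 → run E
t=21: queue=[E,F,H] q_used=1 → run E
t=22: queue=[F,H] q_used=0 → run F
t=23: queue=[F,H] q_used=1 → run F
t=24: queue=[F,H] q_used=2 → run F
t=25: queue=[H,F] q_used=0 → run H
t=26: queue=[H,F] q_used=1 → run H
t=27: queue=[H,F] q_used=2 → run H
t=28: queue=[F,H] q_used=0 → run F
t=29: queue=[H] q_used=0 → run H
t=30: (idle)
t=31: (idle)
t=32: (idle)
t=33: (idle)
t=34: (idle)

context switches = 13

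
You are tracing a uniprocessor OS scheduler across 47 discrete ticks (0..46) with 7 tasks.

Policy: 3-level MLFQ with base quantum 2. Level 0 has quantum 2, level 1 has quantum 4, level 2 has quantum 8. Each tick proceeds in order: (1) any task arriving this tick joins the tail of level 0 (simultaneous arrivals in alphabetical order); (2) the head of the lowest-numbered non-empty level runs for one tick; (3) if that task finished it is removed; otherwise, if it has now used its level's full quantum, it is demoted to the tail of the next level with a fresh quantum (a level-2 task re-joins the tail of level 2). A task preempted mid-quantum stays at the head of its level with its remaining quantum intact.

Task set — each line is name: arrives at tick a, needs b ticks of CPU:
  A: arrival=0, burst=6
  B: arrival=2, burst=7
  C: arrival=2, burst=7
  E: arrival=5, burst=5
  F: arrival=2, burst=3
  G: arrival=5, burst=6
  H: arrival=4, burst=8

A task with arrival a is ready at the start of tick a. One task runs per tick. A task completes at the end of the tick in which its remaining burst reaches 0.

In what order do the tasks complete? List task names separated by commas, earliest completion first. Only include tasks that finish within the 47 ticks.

t=0: L0/L1/L2 = A/-/- → run A
t=1: L0/L1/L2 = A/-/- → run A
t=2: L0/L1/L2 = BCF/A/- → run B
t=3: L0/L1/L2 = BCF/A/- → run B
t=4: L0/L1/L2 = CFH/AB/- → run C
t=5: L0/L1/L2 = CFHEG/AB/- → run C
t=6: L0/L1/L2 = FHEG/ABC/- → run F
t=7: L0/L1/L2 = FHEG/ABC/- → run F
t=8: L0/L1/L2 = HEG/ABCF/- → run H
t=9: L0/L1/L2 = HEG/ABCF/- → run H
t=10: L0/L1/L2 = EG/ABCFH/- → run E
t=11: L0/L1/L2 = EG/ABCFH/- → run E
t=12: L0/L1/L2 = G/ABCFHE/- → run G
t=13: L0/L1/L2 = G/ABCFHE/- → run G
t=14: L0/L1/L2 = -/ABCFHEG/- → run A
t=15: L0/L1/L2 = -/ABCFHEG/- → run A
t=16: L0/L1/L2 = -/ABCFHEG/- → run A
t=17: L0/L1/L2 = -/ABCFHEG/- → run A
t=18: L0/L1/L2 = -/BCFHEG/- → run B
t=19: L0/L1/L2 = -/BCFHEG/- → run B
t=20: L0/L1/L2 = -/BCFHEG/- → run B
t=21: L0/L1/L2 = -/BCFHEG/- → run B
t=22: L0/L1/L2 = -/CFHEG/B → run C
t=23: L0/L1/L2 = -/CFHEG/B → run C
t=24: L0/L1/L2 = -/CFHEG/B → run C
t=25: L0/L1/L2 = -/CFHEG/B → run C
t=26: L0/L1/L2 = -/FHEG/BC → run F
t=27: L0/L1/L2 = -/HEG/BC → run H
t=28: L0/L1/L2 = -/HEG/BC → run H
t=29: L0/L1/L2 = -/HEG/BC → run H
t=30: L0/L1/L2 = -/HEG/BC → run H
t=31: L0/L1/L2 = -/EG/BCH → run E
t=32: L0/L1/L2 = -/EG/BCH → run E
t=33: L0/L1/L2 = -/EG/BCH → run E
t=34: L0/L1/L2 = -/G/BCH → run G
t=35: L0/L1/L2 = -/G/BCH → run G
t=36: L0/L1/L2 = -/G/BCH → run G
t=37: L0/L1/L2 = -/G/BCH → run G
t=38: L0/L1/L2 = -/-/BCH → run B
t=39: L0/L1/L2 = -/-/CH → run C
t=40: L0/L1/L2 = -/-/H → run H
t=41: L0/L1/L2 = -/-/H → run H
t=42: (idle)
t=43: (idle)
t=44: (idle)
t=45: (idle)
t=46: (idle)

completion order = A, F, E, G, B, C, H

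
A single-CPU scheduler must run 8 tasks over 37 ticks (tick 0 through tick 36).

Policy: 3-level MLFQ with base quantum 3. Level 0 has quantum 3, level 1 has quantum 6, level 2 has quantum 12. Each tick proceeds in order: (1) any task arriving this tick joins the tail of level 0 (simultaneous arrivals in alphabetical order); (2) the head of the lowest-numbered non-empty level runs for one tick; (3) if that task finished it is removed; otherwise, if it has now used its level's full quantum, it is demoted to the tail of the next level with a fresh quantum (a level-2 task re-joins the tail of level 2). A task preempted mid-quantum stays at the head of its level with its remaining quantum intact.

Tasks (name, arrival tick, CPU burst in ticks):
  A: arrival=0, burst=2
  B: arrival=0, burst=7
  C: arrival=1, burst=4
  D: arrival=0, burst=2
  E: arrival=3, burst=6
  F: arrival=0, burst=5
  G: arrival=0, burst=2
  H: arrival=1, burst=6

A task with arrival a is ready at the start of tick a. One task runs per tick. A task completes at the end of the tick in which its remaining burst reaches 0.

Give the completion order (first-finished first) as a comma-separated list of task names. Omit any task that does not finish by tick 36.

completion order = A, D, G, B, F, C, H, E

t=0: L0/L1/L2 = ABDFG/-/- → run A
t=1: L0/L1/L2 = ABDFGCH/-/- → run A
t=2: L0/L1/L2 = BDFGCH/-/- → run B
t=3: L0/L1/L2 = BDFGCHE/-/- → run B
t=4: L0/L1/L2 = BDFGCHE/-/- → run B
t=5: L0/L1/L2 = DFGCHE/B/- → run D
t=6: L0/L1/L2 = DFGCHE/B/- → run D
t=7: L0/L1/L2 = FGCHE/B/- → run F
t=8: L0/L1/L2 = FGCHE/B/- → run F
t=9: L0/L1/L2 = FGCHE/B/- → run F
t=10: L0/L1/L2 = GCHE/BF/- → run G
t=11: L0/L1/L2 = GCHE/BF/- → run G
t=12: L0/L1/L2 = CHE/BF/- → run C
t=13: L0/L1/L2 = CHE/BF/- → run C
t=14: L0/L1/L2 = CHE/BF/- → run C
t=15: L0/L1/L2 = HE/BFC/- → run H
t=16: L0/L1/L2 = HE/BFC/- → run H
t=17: L0/L1/L2 = HE/BFC/- → run H
t=18: L0/L1/L2 = E/BFCH/- → run E
t=19: L0/L1/L2 = E/BFCH/- → run E
t=20: L0/L1/L2 = E/BFCH/- → run E
t=21: L0/L1/L2 = -/BFCHE/- → run B
t=22: L0/L1/L2 = -/BFCHE/- → run B
t=23: L0/L1/L2 = -/BFCHE/- → run B
t=24: L0/L1/L2 = -/BFCHE/- → run B
t=25: L0/L1/L2 = -/FCHE/- → run F
t=26: L0/L1/L2 = -/FCHE/- → run F
t=27: L0/L1/L2 = -/CHE/- → run C
t=28: L0/L1/L2 = -/HE/- → run H
t=29: L0/L1/L2 = -/HE/- → run H
t=30: L0/L1/L2 = -/HE/- → run H
t=31: L0/L1/L2 = -/E/- → run E
t=32: L0/L1/L2 = -/E/- → run E
t=33: L0/L1/L2 = -/E/- → run E
t=34: (idle)
t=35: (idle)
t=36: (idle)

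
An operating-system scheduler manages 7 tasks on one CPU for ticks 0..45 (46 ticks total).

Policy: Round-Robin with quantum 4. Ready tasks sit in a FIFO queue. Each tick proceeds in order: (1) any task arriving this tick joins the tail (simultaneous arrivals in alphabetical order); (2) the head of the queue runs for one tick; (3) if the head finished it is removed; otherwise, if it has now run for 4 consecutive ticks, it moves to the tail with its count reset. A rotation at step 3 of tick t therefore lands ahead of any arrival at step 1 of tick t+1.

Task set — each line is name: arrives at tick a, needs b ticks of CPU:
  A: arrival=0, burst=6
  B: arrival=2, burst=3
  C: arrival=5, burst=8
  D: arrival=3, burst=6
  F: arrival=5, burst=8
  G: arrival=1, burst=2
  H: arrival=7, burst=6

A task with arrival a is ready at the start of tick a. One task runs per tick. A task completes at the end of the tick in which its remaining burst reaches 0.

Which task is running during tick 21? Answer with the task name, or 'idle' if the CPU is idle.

running at tick 21 = F

t=0: queue=[A] q_used=0 → run A
t=1: queue=[A,G] q_used=1 → run A
t=2: queue=[A,G,B] q_used=2 → run A
t=3: queue=[A,G,B,D] q_used=3 → run A
t=4: queue=[G,B,D,A] q_used=0 → run G
t=5: queue=[G,B,D,A,C,F] q_used=1 → run G
t=6: queue=[B,D,A,C,F] q_used=0 → run B
t=7: queue=[B,D,A,C,F,H] q_used=1 → run B
t=8: queue=[B,D,A,C,F,H] q_used=2 → run B
t=9: queue=[D,A,C,F,H] q_used=0 → run D
t=10: queue=[D,A,C,F,H] q_used=1 → run D
t=11: queue=[D,A,C,F,H] q_used=2 → run D
t=12: queue=[D,A,C,F,H] q_used=3 → run D
t=13: queue=[A,C,F,H,D] q_used=0 → run A
t=14: queue=[A,C,F,H,D] q_used=1 → run A
t=15: queue=[C,F,H,D] q_used=0 → run C
t=16: queue=[C,F,H,D] q_used=1 → run C
t=17: queue=[C,F,H,D] q_used=2 → run C
t=18: queue=[C,F,H,D] q_used=3 → run C
t=19: queue=[F,H,D,C] q_used=0 → run F
t=20: queue=[F,H,D,C] q_used=1 → run F
t=21: queue=[F,H,D,C] q_used=2 → run F
t=22: queue=[F,H,D,C] q_used=3 → run F
t=23: queue=[H,D,C,F] q_used=0 → run H
t=24: queue=[H,D,C,F] q_used=1 → run H
t=25: queue=[H,D,C,F] q_used=2 → run H
t=26: queue=[H,D,C,F] q_used=3 → run H
t=27: queue=[D,C,F,H] q_used=0 → run D
t=28: queue=[D,C,F,H] q_used=1 → run D
t=29: queue=[C,F,H] q_used=0 → run C
t=30: queue=[C,F,H] q_used=1 → run C
t=31: queue=[C,F,H] q_used=2 → run C
t=32: queue=[C,F,H] q_used=3 → run C
t=33: queue=[F,H] q_used=0 → run F
t=34: queue=[F,H] q_used=1 → run F
t=35: queue=[F,H] q_used=2 → run F
t=36: queue=[F,H] q_used=3 → run F
t=37: queue=[H] q_used=0 → run H
t=38: queue=[H] q_used=1 → run H
t=39: (idle)
t=40: (idle)
t=41: (idle)
t=42: (idle)
t=43: (idle)
t=44: (idle)
t=45: (idle)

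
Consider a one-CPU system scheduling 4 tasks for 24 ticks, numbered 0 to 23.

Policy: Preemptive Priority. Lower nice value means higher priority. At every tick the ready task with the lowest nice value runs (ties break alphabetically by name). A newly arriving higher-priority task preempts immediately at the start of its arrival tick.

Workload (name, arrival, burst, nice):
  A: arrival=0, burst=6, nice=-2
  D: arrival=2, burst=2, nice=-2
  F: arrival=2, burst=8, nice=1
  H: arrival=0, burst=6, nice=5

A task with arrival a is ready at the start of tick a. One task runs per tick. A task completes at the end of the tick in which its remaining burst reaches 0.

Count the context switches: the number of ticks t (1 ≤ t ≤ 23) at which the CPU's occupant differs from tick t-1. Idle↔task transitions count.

t=0: ready={A,H} → run A
t=1: ready={A,H} → run A
t=2: ready={A,D,F,H} → run A
t=3: ready={A,D,F,H} → run A
t=4: ready={A,D,F,H} → run A
t=5: ready={A,D,F,H} → run A
t=6: ready={D,F,H} → run D
t=7: ready={D,F,H} → run D
t=8: ready={F,H} → run F
t=9: ready={F,H} → run F
t=10: ready={F,H} → run F
t=11: ready={F,H} → run F
t=12: ready={F,H} → run F
t=13: ready={F,H} → run F
t=14: ready={F,H} → run F
t=15: ready={F,H} → run F
t=16: ready={H} → run H
t=17: ready={H} → run H
t=18: ready={H} → run H
t=19: ready={H} → run H
t=20: ready={H} → run H
t=21: ready={H} → run H
t=22: (idle)
t=23: (idle)

context switches = 4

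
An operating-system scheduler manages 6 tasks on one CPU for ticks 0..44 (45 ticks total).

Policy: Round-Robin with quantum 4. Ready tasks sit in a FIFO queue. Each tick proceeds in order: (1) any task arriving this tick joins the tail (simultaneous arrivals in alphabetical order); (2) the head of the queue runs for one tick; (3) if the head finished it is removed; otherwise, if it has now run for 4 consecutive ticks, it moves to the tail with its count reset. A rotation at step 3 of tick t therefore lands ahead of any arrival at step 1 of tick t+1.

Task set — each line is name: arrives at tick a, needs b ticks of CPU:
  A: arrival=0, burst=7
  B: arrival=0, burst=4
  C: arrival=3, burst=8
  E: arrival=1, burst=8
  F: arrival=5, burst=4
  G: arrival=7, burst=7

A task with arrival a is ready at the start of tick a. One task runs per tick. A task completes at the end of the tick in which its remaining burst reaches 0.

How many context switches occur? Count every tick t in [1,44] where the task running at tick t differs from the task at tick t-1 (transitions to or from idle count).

t=0: queue=[A,B] q_used=0 → run A
t=1: queue=[A,B,E] q_used=1 → run A
t=2: queue=[A,B,E] q_used=2 → run A
t=3: queue=[A,B,E,C] q_used=3 → run A
t=4: queue=[B,E,C,A] q_used=0 → run B
t=5: queue=[B,E,C,A,F] q_used=1 → run B
t=6: queue=[B,E,C,A,F] q_used=2 → run B
t=7: queue=[B,E,C,A,F,G] q_used=3 → run B
t=8: queue=[E,C,A,F,G] q_used=0 → run E
t=9: queue=[E,C,A,F,G] q_used=1 → run E
t=10: queue=[E,C,A,F,G] q_used=2 → run E
t=11: queue=[E,C,A,F,G] q_used=3 → run E
t=12: queue=[C,A,F,G,E] q_used=0 → run C
t=13: queue=[C,A,F,G,E] q_used=1 → run C
t=14: queue=[C,A,F,G,E] q_used=2 → run C
t=15: queue=[C,A,F,G,E] q_used=3 → run C
t=16: queue=[A,F,G,E,C] q_used=0 → run A
t=17: queue=[A,F,G,E,C] q_used=1 → run A
t=18: queue=[A,F,G,E,C] q_used=2 → run A
t=19: queue=[F,G,E,C] q_used=0 → run F
t=20: queue=[F,G,E,C] q_used=1 → run F
t=21: queue=[F,G,E,C] q_used=2 → run F
t=22: queue=[F,G,E,C] q_used=3 → run F
t=23: queue=[G,E,C] q_used=0 → run G
t=24: queue=[G,E,C] q_used=1 → run G
t=25: queue=[G,E,C] q_used=2 → run G
t=26: queue=[G,E,C] q_used=3 → run G
t=27: queue=[E,C,G] q_used=0 → run E
t=28: queue=[E,C,G] q_used=1 → run E
t=29: queue=[E,C,G] q_used=2 → run E
t=30: queue=[E,C,G] q_used=3 → run E
t=31: queue=[C,G] q_used=0 → run C
t=32: queue=[C,G] q_used=1 → run C
t=33: queue=[C,G] q_used=2 → run C
t=34: queue=[C,G] q_used=3 → run C
t=35: queue=[G] q_used=0 → run G
t=36: queue=[G] q_used=1 → run G
t=37: queue=[G] q_used=2 → run G
t=38: (idle)
t=39: (idle)
t=40: (idle)
t=41: (idle)
t=42: (idle)
t=43: (idle)
t=44: (idle)

context switches = 10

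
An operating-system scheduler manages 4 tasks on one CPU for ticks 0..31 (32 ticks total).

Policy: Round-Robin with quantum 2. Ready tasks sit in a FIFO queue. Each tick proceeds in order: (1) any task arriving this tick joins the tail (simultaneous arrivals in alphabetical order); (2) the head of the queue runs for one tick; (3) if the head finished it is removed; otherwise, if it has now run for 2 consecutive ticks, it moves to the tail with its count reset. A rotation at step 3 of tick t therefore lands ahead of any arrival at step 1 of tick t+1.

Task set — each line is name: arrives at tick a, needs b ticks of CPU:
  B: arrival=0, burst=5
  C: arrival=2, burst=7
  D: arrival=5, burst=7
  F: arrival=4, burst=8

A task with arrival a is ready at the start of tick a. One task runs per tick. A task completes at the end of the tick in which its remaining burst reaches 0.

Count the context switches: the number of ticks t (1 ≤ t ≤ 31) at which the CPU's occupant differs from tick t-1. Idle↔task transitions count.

context switches = 14

t=0: queue=[B] q_used=0 → run B
t=1: queue=[B] q_used=1 → run B
t=2: queue=[B,C] q_used=0 → run B
t=3: queue=[B,C] q_used=1 → run B
t=4: queue=[C,B,F] q_used=0 → run C
t=5: queue=[C,B,F,D] q_used=1 → run C
t=6: queue=[B,F,D,C] q_used=0 → run B
t=7: queue=[F,D,C] q_used=0 → run F
t=8: queue=[F,D,C] q_used=1 → run F
t=9: queue=[D,C,F] q_used=0 → run D
t=10: queue=[D,C,F] q_used=1 → run D
t=11: queue=[C,F,D] q_used=0 → run C
t=12: queue=[C,F,D] q_used=1 → run C
t=13: queue=[F,D,C] q_used=0 → run F
t=14: queue=[F,D,C] q_used=1 → run F
t=15: queue=[D,C,F] q_used=0 → run D
t=16: queue=[D,C,F] q_used=1 → run D
t=17: queue=[C,F,D] q_used=0 → run C
t=18: queue=[C,F,D] q_used=1 → run C
t=19: queue=[F,D,C] q_used=0 → run F
t=20: queue=[F,D,C] q_used=1 → run F
t=21: queue=[D,C,F] q_used=0 → run D
t=22: queue=[D,C,F] q_used=1 → run D
t=23: queue=[C,F,D] q_used=0 → run C
t=24: queue=[F,D] q_used=0 → run F
t=25: queue=[F,D] q_used=1 → run F
t=26: queue=[D] q_used=0 → run D
t=27: (idle)
t=28: (idle)
t=29: (idle)
t=30: (idle)
t=31: (idle)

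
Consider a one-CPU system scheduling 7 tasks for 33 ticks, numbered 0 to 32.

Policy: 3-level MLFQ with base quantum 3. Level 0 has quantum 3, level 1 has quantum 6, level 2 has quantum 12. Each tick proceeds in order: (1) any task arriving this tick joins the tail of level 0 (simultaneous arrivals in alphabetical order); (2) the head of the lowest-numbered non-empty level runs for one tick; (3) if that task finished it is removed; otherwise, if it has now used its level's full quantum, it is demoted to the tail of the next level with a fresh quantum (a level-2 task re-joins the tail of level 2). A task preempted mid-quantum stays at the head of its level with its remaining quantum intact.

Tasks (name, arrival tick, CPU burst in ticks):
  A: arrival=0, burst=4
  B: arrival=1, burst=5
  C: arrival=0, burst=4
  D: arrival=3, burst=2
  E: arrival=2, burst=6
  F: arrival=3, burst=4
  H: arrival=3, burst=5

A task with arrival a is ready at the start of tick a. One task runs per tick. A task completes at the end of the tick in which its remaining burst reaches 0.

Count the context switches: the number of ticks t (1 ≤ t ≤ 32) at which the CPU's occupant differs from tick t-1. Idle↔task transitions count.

t=0: L0/L1/L2 = AC/-/- → run A
t=1: L0/L1/L2 = ACB/-/- → run A
t=2: L0/L1/L2 = ACBE/-/- → run A
t=3: L0/L1/L2 = CBEDFH/A/- → run C
t=4: L0/L1/L2 = CBEDFH/A/- → run C
t=5: L0/L1/L2 = CBEDFH/A/- → run C
t=6: L0/L1/L2 = BEDFH/AC/- → run B
t=7: L0/L1/L2 = BEDFH/AC/- → run B
t=8: L0/L1/L2 = BEDFH/AC/- → run B
t=9: L0/L1/L2 = EDFH/ACB/- → run E
t=10: L0/L1/L2 = EDFH/ACB/- → run E
t=11: L0/L1/L2 = EDFH/ACB/- → run E
t=12: L0/L1/L2 = DFH/ACBE/- → run D
t=13: L0/L1/L2 = DFH/ACBE/- → run D
t=14: L0/L1/L2 = FH/ACBE/- → run F
t=15: L0/L1/L2 = FH/ACBE/- → run F
t=16: L0/L1/L2 = FH/ACBE/- → run F
t=17: L0/L1/L2 = H/ACBEF/- → run H
t=18: L0/L1/L2 = H/ACBEF/- → run H
t=19: L0/L1/L2 = H/ACBEF/- → run H
t=20: L0/L1/L2 = -/ACBEFH/- → run A
t=21: L0/L1/L2 = -/CBEFH/- → run C
t=22: L0/L1/L2 = -/BEFH/- → run B
t=23: L0/L1/L2 = -/BEFH/- → run B
t=24: L0/L1/L2 = -/EFH/- → run E
t=25: L0/L1/L2 = -/EFH/- → run E
t=26: L0/L1/L2 = -/EFH/- → run E
t=27: L0/L1/L2 = -/FH/- → run F
t=28: L0/L1/L2 = -/H/- → run H
t=29: L0/L1/L2 = -/H/- → run H
t=30: (idle)
t=31: (idle)
t=32: (idle)

context switches = 13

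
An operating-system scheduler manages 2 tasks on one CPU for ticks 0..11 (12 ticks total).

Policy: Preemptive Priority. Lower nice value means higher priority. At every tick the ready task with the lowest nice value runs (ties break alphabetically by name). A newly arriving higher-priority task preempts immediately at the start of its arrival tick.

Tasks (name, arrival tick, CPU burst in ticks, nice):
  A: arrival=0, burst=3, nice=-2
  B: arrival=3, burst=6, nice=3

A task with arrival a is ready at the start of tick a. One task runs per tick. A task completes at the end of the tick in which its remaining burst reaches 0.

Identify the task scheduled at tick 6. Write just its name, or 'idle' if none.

t=0: ready={A} → run A
t=1: ready={A} → run A
t=2: ready={A} → run A
t=3: ready={B} → run B
t=4: ready={B} → run B
t=5: ready={B} → run B
t=6: ready={B} → run B
t=7: ready={B} → run B
t=8: ready={B} → run B
t=9: (idle)
t=10: (idle)
t=11: (idle)

running at tick 6 = B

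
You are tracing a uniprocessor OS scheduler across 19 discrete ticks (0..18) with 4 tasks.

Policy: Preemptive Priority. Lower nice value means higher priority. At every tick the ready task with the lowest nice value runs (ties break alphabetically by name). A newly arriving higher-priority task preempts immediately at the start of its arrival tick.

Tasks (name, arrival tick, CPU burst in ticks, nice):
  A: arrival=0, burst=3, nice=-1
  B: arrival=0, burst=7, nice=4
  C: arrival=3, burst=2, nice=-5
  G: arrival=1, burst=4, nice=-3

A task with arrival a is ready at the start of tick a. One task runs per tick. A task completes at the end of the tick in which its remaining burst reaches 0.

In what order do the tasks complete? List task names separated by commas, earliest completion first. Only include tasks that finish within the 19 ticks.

t=0: ready={A,B} → run A
t=1: ready={A,B,G} → run G
t=2: ready={A,B,G} → run G
t=3: ready={A,B,C,G} → run C
t=4: ready={A,B,C,G} → run C
t=5: ready={A,B,G} → run G
t=6: ready={A,B,G} → run G
t=7: ready={A,B} → run A
t=8: ready={A,B} → run A
t=9: ready={B} → run B
t=10: ready={B} → run B
t=11: ready={B} → run B
t=12: ready={B} → run B
t=13: ready={B} → run B
t=14: ready={B} → run B
t=15: ready={B} → run B
t=16: (idle)
t=17: (idle)
t=18: (idle)

completion order = C, G, A, B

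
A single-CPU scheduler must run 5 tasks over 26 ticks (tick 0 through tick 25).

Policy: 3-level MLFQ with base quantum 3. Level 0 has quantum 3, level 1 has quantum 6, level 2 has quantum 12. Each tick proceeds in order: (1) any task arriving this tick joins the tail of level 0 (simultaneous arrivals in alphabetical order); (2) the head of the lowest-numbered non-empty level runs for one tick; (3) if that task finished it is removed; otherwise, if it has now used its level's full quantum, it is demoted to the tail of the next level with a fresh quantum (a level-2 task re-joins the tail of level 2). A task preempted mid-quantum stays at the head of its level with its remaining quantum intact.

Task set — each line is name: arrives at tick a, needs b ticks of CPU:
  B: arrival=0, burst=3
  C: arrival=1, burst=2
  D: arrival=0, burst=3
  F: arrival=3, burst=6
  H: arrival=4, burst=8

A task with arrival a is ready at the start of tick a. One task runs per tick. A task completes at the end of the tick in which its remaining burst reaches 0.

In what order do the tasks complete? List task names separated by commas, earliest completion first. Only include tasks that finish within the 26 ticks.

t=0: L0/L1/L2 = BD/-/- → run B
t=1: L0/L1/L2 = BDC/-/- → run B
t=2: L0/L1/L2 = BDC/-/- → run B
t=3: L0/L1/L2 = DCF/-/- → run D
t=4: L0/L1/L2 = DCFH/-/- → run D
t=5: L0/L1/L2 = DCFH/-/- → run D
t=6: L0/L1/L2 = CFH/-/- → run C
t=7: L0/L1/L2 = CFH/-/- → run C
t=8: L0/L1/L2 = FH/-/- → run F
t=9: L0/L1/L2 = FH/-/- → run F
t=10: L0/L1/L2 = FH/-/- → run F
t=11: L0/L1/L2 = H/F/- → run H
t=12: L0/L1/L2 = H/F/- → run H
t=13: L0/L1/L2 = H/F/- → run H
t=14: L0/L1/L2 = -/FH/- → run F
t=15: L0/L1/L2 = -/FH/- → run F
t=16: L0/L1/L2 = -/FH/- → run F
t=17: L0/L1/L2 = -/H/- → run H
t=18: L0/L1/L2 = -/H/- → run H
t=19: L0/L1/L2 = -/H/- → run H
t=20: L0/L1/L2 = -/H/- → run H
t=21: L0/L1/L2 = -/H/- → run H
t=22: (idle)
t=23: (idle)
t=24: (idle)
t=25: (idle)

completion order = B, D, C, F, H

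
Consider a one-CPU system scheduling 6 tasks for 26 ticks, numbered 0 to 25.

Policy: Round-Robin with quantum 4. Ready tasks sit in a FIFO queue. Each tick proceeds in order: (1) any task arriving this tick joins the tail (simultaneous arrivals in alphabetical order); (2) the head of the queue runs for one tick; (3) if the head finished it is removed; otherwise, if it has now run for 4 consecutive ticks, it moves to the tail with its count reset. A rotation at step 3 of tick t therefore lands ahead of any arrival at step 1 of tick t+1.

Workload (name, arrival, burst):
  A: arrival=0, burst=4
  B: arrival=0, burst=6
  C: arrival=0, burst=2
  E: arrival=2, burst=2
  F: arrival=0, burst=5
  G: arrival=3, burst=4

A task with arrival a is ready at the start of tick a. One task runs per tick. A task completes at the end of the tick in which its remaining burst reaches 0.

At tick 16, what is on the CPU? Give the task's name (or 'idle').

running at tick 16 = G

t=0: queue=[A,B,C,F] q_used=0 → run A
t=1: queue=[A,B,C,F] q_used=1 → run A
t=2: queue=[A,B,C,F,E] q_used=2 → run A
t=3: queue=[A,B,C,F,E,G] q_used=3 → run A
t=4: queue=[B,C,F,E,G] q_used=0 → run B
t=5: queue=[B,C,F,E,G] q_used=1 → run B
t=6: queue=[B,C,F,E,G] q_used=2 → run B
t=7: queue=[B,C,F,E,G] q_used=3 → run B
t=8: queue=[C,F,E,G,B] q_used=0 → run C
t=9: queue=[C,F,E,G,B] q_used=1 → run C
t=10: queue=[F,E,G,B] q_used=0 → run F
t=11: queue=[F,E,G,B] q_used=1 → run F
t=12: queue=[F,E,G,B] q_used=2 → run F
t=13: queue=[F,E,G,B] q_used=3 → run F
t=14: queue=[E,G,B,F] q_used=0 → run E
t=15: queue=[E,G,B,F] q_used=1 → run E
t=16: queue=[G,B,F] q_used=0 → run G
t=17: queue=[G,B,F] q_used=1 → run G
t=18: queue=[G,B,F] q_used=2 → run G
t=19: queue=[G,B,F] q_used=3 → run G
t=20: queue=[B,F] q_used=0 → run B
t=21: queue=[B,F] q_used=1 → run B
t=22: queue=[F] q_used=0 → run F
t=23: (idle)
t=24: (idle)
t=25: (idle)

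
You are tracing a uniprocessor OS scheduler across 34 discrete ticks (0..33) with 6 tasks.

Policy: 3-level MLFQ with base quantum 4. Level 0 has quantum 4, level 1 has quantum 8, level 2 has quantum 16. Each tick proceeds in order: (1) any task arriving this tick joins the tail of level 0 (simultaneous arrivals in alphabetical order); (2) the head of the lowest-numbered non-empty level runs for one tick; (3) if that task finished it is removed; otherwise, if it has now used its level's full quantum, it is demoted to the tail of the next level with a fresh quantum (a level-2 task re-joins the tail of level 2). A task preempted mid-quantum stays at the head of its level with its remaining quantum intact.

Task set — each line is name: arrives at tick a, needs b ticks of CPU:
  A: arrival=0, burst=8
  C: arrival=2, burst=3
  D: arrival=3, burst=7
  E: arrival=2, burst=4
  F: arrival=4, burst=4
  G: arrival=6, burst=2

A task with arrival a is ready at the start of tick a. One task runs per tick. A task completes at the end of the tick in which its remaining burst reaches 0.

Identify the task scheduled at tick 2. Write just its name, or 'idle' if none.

t=0: L0/L1/L2 = A/-/- → run A
t=1: L0/L1/L2 = A/-/- → run A
t=2: L0/L1/L2 = ACE/-/- → run A
t=3: L0/L1/L2 = ACED/-/- → run A
t=4: L0/L1/L2 = CEDF/A/- → run C
t=5: L0/L1/L2 = CEDF/A/- → run C
t=6: L0/L1/L2 = CEDFG/A/- → run C
t=7: L0/L1/L2 = EDFG/A/- → run E
t=8: L0/L1/L2 = EDFG/A/- → run E
t=9: L0/L1/L2 = EDFG/A/- → run E
t=10: L0/L1/L2 = EDFG/A/- → run E
t=11: L0/L1/L2 = DFG/A/- → run D
t=12: L0/L1/L2 = DFG/A/- → run D
t=13: L0/L1/L2 = DFG/A/- → run D
t=14: L0/L1/L2 = DFG/A/- → run D
t=15: L0/L1/L2 = FG/AD/- → run F
t=16: L0/L1/L2 = FG/AD/- → run F
t=17: L0/L1/L2 = FG/AD/- → run F
t=18: L0/L1/L2 = FG/AD/- → run F
t=19: L0/L1/L2 = G/AD/- → run G
t=20: L0/L1/L2 = G/AD/- → run G
t=21: L0/L1/L2 = -/AD/- → run A
t=22: L0/L1/L2 = -/AD/- → run A
t=23: L0/L1/L2 = -/AD/- → run A
t=24: L0/L1/L2 = -/AD/- → run A
t=25: L0/L1/L2 = -/D/- → run D
t=26: L0/L1/L2 = -/D/- → run D
t=27: L0/L1/L2 = -/D/- → run D
t=28: (idle)
t=29: (idle)
t=30: (idle)
t=31: (idle)
t=32: (idle)
t=33: (idle)

running at tick 2 = A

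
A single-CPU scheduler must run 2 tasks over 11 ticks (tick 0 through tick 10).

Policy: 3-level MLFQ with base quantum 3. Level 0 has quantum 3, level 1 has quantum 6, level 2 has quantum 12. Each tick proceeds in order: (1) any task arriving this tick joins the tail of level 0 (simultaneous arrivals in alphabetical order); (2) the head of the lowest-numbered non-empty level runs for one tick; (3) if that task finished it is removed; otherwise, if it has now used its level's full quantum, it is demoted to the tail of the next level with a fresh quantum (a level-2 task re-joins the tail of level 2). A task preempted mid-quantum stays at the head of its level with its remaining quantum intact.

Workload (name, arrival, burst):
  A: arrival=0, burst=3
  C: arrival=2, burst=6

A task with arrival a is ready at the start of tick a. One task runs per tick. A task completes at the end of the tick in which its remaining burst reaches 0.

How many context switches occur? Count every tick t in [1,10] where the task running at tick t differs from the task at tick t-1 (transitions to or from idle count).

t=0: L0/L1/L2 = A/-/- → run A
t=1: L0/L1/L2 = A/-/- → run A
t=2: L0/L1/L2 = AC/-/- → run A
t=3: L0/L1/L2 = C/-/- → run C
t=4: L0/L1/L2 = C/-/- → run C
t=5: L0/L1/L2 = C/-/- → run C
t=6: L0/L1/L2 = -/C/- → run C
t=7: L0/L1/L2 = -/C/- → run C
t=8: L0/L1/L2 = -/C/- → run C
t=9: (idle)
t=10: (idle)

context switches = 2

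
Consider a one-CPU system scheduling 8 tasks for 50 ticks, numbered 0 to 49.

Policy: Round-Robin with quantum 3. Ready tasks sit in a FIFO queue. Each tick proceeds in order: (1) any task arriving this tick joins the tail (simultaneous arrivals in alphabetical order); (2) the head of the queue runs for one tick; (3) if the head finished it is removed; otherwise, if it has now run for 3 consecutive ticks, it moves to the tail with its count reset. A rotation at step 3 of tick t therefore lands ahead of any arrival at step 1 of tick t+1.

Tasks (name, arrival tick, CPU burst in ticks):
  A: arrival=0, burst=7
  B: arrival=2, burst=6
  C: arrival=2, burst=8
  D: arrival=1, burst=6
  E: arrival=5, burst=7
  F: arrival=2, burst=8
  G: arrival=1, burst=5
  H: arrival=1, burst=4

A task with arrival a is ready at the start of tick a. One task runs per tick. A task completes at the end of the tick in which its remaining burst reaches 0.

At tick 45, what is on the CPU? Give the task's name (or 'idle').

running at tick 45 = E

t=0: queue=[A] q_used=0 → run A
t=1: queue=[A,D,G,H] q_used=1 → run A
t=2: queue=[A,D,G,H,B,C,F] q_used=2 → run A
t=3: queue=[D,G,H,B,C,F,A] q_used=0 → run D
t=4: queue=[D,G,H,B,C,F,A] q_used=1 → run D
t=5: queue=[D,G,H,B,C,F,A,E] q_used=2 → run D
t=6: queue=[G,H,B,C,F,A,E,D] q_used=0 → run G
t=7: queue=[G,H,B,C,F,A,E,D] q_used=1 → run G
t=8: queue=[G,H,B,C,F,A,E,D] q_used=2 → run G
t=9: queue=[H,B,C,F,A,E,D,G] q_used=0 → run H
t=10: queue=[H,B,C,F,A,E,D,G] q_used=1 → run H
t=11: queue=[H,B,C,F,A,E,D,G] q_used=2 → run H
t=12: queue=[B,C,F,A,E,D,G,H] q_used=0 → run B
t=13: queue=[B,C,F,A,E,D,G,H] q_used=1 → run B
t=14: queue=[B,C,F,A,E,D,G,H] q_used=2 → run B
t=15: queue=[C,F,A,E,D,G,H,B] q_used=0 → run C
t=16: queue=[C,F,A,E,D,G,H,B] q_used=1 → run C
t=17: queue=[C,F,A,E,D,G,H,B] q_used=2 → run C
t=18: queue=[F,A,E,D,G,H,B,C] q_used=0 → run F
t=19: queue=[F,A,E,D,G,H,B,C] q_used=1 → run F
t=20: queue=[F,A,E,D,G,H,B,C] q_used=2 → run F
t=21: queue=[A,E,D,G,H,B,C,F] q_used=0 → run A
t=22: queue=[A,E,D,G,H,B,C,F] q_used=1 → run A
t=23: queue=[A,E,D,G,H,B,C,F] q_used=2 → run A
t=24: queue=[E,D,G,H,B,C,F,A] q_used=0 → run E
t=25: queue=[E,D,G,H,B,C,F,A] q_used=1 → run E
t=26: queue=[E,D,G,H,B,C,F,A] q_used=2 → run E
t=27: queue=[D,G,H,B,C,F,A,E] q_used=0 → run D
t=28: queue=[D,G,H,B,C,F,A,E] q_used=1 → run D
t=29: queue=[D,G,H,B,C,F,A,E] q_used=2 → run D
t=30: queue=[G,H,B,C,F,A,E] q_used=0 → run G
t=31: queue=[G,H,B,C,F,A,E] q_used=1 → run G
t=32: queue=[H,B,C,F,A,E] q_used=0 → run H
t=33: queue=[B,C,F,A,E] q_used=0 → run B
t=34: queue=[B,C,F,A,E] q_used=1 → run B
t=35: queue=[B,C,F,A,E] q_used=2 → run B
t=36: queue=[C,F,A,E] q_used=0 → run C
t=37: queue=[C,F,A,E] q_used=1 → run C
t=38: queue=[C,F,A,E] q_used=2 → run C
t=39: queue=[F,A,E,C] q_used=0 → run F
t=40: queue=[F,A,E,C] q_used=1 → run F
t=41: queue=[F,A,E,C] q_used=2 → run F
t=42: queue=[A,E,C,F] q_used=0 → run A
t=43: queue=[E,C,F] q_used=0 → run E
t=44: queue=[E,C,F] q_used=1 → run E
t=45: queue=[E,C,F] q_used=2 → run E
t=46: queue=[C,F,E] q_used=0 → run C
t=47: queue=[C,F,E] q_used=1 → run C
t=48: queue=[F,E] q_used=0 → run F
t=49: queue=[F,E] q_used=1 → run F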